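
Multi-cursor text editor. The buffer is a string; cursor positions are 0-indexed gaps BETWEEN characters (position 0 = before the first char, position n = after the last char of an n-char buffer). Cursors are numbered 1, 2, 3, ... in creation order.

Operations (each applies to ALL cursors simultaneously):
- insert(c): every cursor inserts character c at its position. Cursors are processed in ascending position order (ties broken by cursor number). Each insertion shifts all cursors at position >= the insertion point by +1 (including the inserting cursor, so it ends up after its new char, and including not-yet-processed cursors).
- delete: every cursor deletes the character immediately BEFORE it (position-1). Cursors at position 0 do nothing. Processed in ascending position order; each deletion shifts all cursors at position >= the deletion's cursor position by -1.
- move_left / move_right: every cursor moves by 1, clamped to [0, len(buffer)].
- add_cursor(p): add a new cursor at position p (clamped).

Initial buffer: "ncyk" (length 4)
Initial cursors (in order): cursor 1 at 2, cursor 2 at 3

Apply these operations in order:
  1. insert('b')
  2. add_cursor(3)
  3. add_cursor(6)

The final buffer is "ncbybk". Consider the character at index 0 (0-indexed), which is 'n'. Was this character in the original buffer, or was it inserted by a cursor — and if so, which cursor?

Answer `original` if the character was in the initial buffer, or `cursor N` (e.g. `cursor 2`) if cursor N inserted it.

Answer: original

Derivation:
After op 1 (insert('b')): buffer="ncbybk" (len 6), cursors c1@3 c2@5, authorship ..1.2.
After op 2 (add_cursor(3)): buffer="ncbybk" (len 6), cursors c1@3 c3@3 c2@5, authorship ..1.2.
After op 3 (add_cursor(6)): buffer="ncbybk" (len 6), cursors c1@3 c3@3 c2@5 c4@6, authorship ..1.2.
Authorship (.=original, N=cursor N): . . 1 . 2 .
Index 0: author = original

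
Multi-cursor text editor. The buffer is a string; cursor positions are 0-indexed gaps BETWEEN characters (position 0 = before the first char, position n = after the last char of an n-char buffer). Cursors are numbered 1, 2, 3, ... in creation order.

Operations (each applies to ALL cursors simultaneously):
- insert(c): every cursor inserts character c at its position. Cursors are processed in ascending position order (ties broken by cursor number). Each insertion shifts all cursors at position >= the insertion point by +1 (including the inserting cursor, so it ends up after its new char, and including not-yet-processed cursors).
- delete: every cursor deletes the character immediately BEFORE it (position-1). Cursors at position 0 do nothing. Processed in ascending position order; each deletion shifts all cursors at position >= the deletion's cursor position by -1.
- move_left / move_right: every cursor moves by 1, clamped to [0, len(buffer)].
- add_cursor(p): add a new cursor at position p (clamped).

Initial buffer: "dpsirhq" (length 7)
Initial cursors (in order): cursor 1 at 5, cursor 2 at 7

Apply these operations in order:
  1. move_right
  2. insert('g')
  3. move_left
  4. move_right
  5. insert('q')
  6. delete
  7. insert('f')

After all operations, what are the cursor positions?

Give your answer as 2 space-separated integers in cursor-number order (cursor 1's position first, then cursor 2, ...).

After op 1 (move_right): buffer="dpsirhq" (len 7), cursors c1@6 c2@7, authorship .......
After op 2 (insert('g')): buffer="dpsirhgqg" (len 9), cursors c1@7 c2@9, authorship ......1.2
After op 3 (move_left): buffer="dpsirhgqg" (len 9), cursors c1@6 c2@8, authorship ......1.2
After op 4 (move_right): buffer="dpsirhgqg" (len 9), cursors c1@7 c2@9, authorship ......1.2
After op 5 (insert('q')): buffer="dpsirhgqqgq" (len 11), cursors c1@8 c2@11, authorship ......11.22
After op 6 (delete): buffer="dpsirhgqg" (len 9), cursors c1@7 c2@9, authorship ......1.2
After op 7 (insert('f')): buffer="dpsirhgfqgf" (len 11), cursors c1@8 c2@11, authorship ......11.22

Answer: 8 11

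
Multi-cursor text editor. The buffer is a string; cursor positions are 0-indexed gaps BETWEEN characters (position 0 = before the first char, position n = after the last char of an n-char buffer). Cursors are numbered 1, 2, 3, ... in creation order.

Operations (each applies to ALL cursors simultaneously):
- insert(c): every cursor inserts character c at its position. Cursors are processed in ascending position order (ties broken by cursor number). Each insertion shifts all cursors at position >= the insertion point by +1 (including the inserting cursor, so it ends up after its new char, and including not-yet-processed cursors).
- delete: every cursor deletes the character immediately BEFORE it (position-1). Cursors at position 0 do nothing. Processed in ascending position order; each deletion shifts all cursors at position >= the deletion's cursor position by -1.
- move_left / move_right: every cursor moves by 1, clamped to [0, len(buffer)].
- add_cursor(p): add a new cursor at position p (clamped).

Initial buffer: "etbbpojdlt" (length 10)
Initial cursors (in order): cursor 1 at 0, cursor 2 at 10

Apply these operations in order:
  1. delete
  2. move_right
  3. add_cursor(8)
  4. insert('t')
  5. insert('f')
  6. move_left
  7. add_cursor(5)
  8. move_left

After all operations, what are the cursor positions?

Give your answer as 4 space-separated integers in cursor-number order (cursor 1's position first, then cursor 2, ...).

Answer: 1 13 10 4

Derivation:
After op 1 (delete): buffer="etbbpojdl" (len 9), cursors c1@0 c2@9, authorship .........
After op 2 (move_right): buffer="etbbpojdl" (len 9), cursors c1@1 c2@9, authorship .........
After op 3 (add_cursor(8)): buffer="etbbpojdl" (len 9), cursors c1@1 c3@8 c2@9, authorship .........
After op 4 (insert('t')): buffer="ettbbpojdtlt" (len 12), cursors c1@2 c3@10 c2@12, authorship .1.......3.2
After op 5 (insert('f')): buffer="etftbbpojdtfltf" (len 15), cursors c1@3 c3@12 c2@15, authorship .11.......33.22
After op 6 (move_left): buffer="etftbbpojdtfltf" (len 15), cursors c1@2 c3@11 c2@14, authorship .11.......33.22
After op 7 (add_cursor(5)): buffer="etftbbpojdtfltf" (len 15), cursors c1@2 c4@5 c3@11 c2@14, authorship .11.......33.22
After op 8 (move_left): buffer="etftbbpojdtfltf" (len 15), cursors c1@1 c4@4 c3@10 c2@13, authorship .11.......33.22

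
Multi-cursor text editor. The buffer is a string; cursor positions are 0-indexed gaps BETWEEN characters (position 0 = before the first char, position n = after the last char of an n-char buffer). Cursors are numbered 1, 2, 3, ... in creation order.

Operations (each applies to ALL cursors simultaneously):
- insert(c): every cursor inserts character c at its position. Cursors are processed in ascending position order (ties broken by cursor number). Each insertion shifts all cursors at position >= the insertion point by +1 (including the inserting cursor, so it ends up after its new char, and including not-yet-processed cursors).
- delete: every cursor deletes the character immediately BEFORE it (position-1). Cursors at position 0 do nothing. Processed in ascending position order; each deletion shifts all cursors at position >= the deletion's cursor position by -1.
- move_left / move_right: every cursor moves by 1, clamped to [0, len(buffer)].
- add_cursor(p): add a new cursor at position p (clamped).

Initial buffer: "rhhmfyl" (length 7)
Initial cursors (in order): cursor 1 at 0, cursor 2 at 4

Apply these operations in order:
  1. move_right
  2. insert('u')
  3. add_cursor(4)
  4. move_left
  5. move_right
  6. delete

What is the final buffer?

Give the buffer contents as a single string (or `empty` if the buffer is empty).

Answer: rhmfyl

Derivation:
After op 1 (move_right): buffer="rhhmfyl" (len 7), cursors c1@1 c2@5, authorship .......
After op 2 (insert('u')): buffer="ruhhmfuyl" (len 9), cursors c1@2 c2@7, authorship .1....2..
After op 3 (add_cursor(4)): buffer="ruhhmfuyl" (len 9), cursors c1@2 c3@4 c2@7, authorship .1....2..
After op 4 (move_left): buffer="ruhhmfuyl" (len 9), cursors c1@1 c3@3 c2@6, authorship .1....2..
After op 5 (move_right): buffer="ruhhmfuyl" (len 9), cursors c1@2 c3@4 c2@7, authorship .1....2..
After op 6 (delete): buffer="rhmfyl" (len 6), cursors c1@1 c3@2 c2@4, authorship ......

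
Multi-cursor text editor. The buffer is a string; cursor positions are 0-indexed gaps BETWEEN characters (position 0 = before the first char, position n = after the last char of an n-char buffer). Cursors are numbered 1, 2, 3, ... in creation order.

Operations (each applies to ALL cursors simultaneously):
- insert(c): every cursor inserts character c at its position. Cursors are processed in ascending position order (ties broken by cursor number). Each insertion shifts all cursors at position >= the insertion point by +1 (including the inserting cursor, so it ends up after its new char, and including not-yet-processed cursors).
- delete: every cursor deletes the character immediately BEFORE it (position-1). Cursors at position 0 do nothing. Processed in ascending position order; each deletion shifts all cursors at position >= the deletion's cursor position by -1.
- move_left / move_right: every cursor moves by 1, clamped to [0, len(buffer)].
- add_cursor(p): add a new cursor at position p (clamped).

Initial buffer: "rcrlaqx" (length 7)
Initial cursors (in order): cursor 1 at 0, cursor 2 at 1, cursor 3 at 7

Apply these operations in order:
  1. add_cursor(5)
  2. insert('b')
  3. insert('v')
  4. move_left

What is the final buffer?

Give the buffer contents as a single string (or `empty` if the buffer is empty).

Answer: bvrbvcrlabvqxbv

Derivation:
After op 1 (add_cursor(5)): buffer="rcrlaqx" (len 7), cursors c1@0 c2@1 c4@5 c3@7, authorship .......
After op 2 (insert('b')): buffer="brbcrlabqxb" (len 11), cursors c1@1 c2@3 c4@8 c3@11, authorship 1.2....4..3
After op 3 (insert('v')): buffer="bvrbvcrlabvqxbv" (len 15), cursors c1@2 c2@5 c4@11 c3@15, authorship 11.22....44..33
After op 4 (move_left): buffer="bvrbvcrlabvqxbv" (len 15), cursors c1@1 c2@4 c4@10 c3@14, authorship 11.22....44..33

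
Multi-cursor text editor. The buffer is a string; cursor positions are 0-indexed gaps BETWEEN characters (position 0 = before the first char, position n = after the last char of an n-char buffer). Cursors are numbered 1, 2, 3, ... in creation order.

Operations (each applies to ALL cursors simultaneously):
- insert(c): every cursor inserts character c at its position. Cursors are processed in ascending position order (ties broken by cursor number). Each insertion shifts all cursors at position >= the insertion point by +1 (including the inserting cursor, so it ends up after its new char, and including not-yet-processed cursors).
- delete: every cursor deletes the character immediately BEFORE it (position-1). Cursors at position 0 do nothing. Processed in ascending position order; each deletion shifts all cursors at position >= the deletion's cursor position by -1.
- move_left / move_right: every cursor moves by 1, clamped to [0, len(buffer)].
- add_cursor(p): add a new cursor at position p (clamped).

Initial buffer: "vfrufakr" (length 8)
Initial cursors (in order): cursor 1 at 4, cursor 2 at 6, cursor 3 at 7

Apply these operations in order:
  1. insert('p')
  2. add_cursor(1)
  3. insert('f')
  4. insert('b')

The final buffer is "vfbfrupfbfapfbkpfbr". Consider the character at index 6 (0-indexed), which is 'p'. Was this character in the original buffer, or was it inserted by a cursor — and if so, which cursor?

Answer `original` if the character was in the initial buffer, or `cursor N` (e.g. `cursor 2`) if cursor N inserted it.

After op 1 (insert('p')): buffer="vfrupfapkpr" (len 11), cursors c1@5 c2@8 c3@10, authorship ....1..2.3.
After op 2 (add_cursor(1)): buffer="vfrupfapkpr" (len 11), cursors c4@1 c1@5 c2@8 c3@10, authorship ....1..2.3.
After op 3 (insert('f')): buffer="vffrupffapfkpfr" (len 15), cursors c4@2 c1@7 c2@11 c3@14, authorship .4...11..22.33.
After op 4 (insert('b')): buffer="vfbfrupfbfapfbkpfbr" (len 19), cursors c4@3 c1@9 c2@14 c3@18, authorship .44...111..222.333.
Authorship (.=original, N=cursor N): . 4 4 . . . 1 1 1 . . 2 2 2 . 3 3 3 .
Index 6: author = 1

Answer: cursor 1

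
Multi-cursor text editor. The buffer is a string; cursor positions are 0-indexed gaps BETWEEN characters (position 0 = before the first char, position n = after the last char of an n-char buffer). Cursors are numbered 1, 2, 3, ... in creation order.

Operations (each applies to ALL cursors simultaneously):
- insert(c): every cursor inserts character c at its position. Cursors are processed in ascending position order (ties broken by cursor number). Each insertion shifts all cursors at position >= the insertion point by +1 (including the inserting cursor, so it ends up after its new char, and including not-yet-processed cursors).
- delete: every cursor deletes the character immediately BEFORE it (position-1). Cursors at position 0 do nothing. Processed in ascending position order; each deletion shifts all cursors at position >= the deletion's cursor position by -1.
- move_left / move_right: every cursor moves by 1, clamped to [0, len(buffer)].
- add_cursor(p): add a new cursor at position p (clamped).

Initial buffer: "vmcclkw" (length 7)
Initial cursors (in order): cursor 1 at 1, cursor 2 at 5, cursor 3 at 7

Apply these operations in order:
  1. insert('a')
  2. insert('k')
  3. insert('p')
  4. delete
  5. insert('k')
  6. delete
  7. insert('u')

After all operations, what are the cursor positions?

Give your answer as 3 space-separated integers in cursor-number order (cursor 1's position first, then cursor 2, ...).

Answer: 4 11 16

Derivation:
After op 1 (insert('a')): buffer="vamcclakwa" (len 10), cursors c1@2 c2@7 c3@10, authorship .1....2..3
After op 2 (insert('k')): buffer="vakmcclakkwak" (len 13), cursors c1@3 c2@9 c3@13, authorship .11....22..33
After op 3 (insert('p')): buffer="vakpmcclakpkwakp" (len 16), cursors c1@4 c2@11 c3@16, authorship .111....222..333
After op 4 (delete): buffer="vakmcclakkwak" (len 13), cursors c1@3 c2@9 c3@13, authorship .11....22..33
After op 5 (insert('k')): buffer="vakkmcclakkkwakk" (len 16), cursors c1@4 c2@11 c3@16, authorship .111....222..333
After op 6 (delete): buffer="vakmcclakkwak" (len 13), cursors c1@3 c2@9 c3@13, authorship .11....22..33
After op 7 (insert('u')): buffer="vakumcclakukwaku" (len 16), cursors c1@4 c2@11 c3@16, authorship .111....222..333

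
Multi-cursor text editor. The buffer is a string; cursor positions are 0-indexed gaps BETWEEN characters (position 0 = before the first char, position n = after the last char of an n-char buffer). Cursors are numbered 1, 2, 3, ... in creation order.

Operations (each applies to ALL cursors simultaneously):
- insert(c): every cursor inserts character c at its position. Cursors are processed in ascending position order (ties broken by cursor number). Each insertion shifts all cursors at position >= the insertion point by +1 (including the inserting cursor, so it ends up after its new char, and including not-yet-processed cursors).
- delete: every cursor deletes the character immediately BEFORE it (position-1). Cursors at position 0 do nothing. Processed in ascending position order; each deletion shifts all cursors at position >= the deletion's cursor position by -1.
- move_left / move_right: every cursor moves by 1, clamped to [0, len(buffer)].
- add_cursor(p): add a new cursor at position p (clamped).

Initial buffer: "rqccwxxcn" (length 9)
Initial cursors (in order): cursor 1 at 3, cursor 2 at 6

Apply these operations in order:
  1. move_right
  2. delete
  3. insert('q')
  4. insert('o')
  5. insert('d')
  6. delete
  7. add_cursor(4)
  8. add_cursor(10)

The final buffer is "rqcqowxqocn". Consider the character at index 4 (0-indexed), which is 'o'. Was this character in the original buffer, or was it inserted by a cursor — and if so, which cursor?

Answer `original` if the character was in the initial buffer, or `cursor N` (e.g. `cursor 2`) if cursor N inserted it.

Answer: cursor 1

Derivation:
After op 1 (move_right): buffer="rqccwxxcn" (len 9), cursors c1@4 c2@7, authorship .........
After op 2 (delete): buffer="rqcwxcn" (len 7), cursors c1@3 c2@5, authorship .......
After op 3 (insert('q')): buffer="rqcqwxqcn" (len 9), cursors c1@4 c2@7, authorship ...1..2..
After op 4 (insert('o')): buffer="rqcqowxqocn" (len 11), cursors c1@5 c2@9, authorship ...11..22..
After op 5 (insert('d')): buffer="rqcqodwxqodcn" (len 13), cursors c1@6 c2@11, authorship ...111..222..
After op 6 (delete): buffer="rqcqowxqocn" (len 11), cursors c1@5 c2@9, authorship ...11..22..
After op 7 (add_cursor(4)): buffer="rqcqowxqocn" (len 11), cursors c3@4 c1@5 c2@9, authorship ...11..22..
After op 8 (add_cursor(10)): buffer="rqcqowxqocn" (len 11), cursors c3@4 c1@5 c2@9 c4@10, authorship ...11..22..
Authorship (.=original, N=cursor N): . . . 1 1 . . 2 2 . .
Index 4: author = 1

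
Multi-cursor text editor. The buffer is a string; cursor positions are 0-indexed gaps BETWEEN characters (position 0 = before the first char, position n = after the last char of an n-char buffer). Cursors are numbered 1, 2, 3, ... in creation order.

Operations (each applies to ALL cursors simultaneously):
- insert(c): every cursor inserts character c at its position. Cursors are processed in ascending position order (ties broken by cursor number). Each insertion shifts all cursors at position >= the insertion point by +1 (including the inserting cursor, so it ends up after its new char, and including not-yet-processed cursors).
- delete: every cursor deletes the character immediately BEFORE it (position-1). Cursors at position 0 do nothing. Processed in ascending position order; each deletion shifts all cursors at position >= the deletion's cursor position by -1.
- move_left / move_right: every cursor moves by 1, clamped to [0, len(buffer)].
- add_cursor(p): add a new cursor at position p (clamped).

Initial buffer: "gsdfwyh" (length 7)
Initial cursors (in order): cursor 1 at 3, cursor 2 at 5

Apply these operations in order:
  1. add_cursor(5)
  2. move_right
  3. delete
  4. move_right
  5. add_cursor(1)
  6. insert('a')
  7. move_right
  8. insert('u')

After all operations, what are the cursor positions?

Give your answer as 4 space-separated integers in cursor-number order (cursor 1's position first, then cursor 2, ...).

Answer: 12 12 12 4

Derivation:
After op 1 (add_cursor(5)): buffer="gsdfwyh" (len 7), cursors c1@3 c2@5 c3@5, authorship .......
After op 2 (move_right): buffer="gsdfwyh" (len 7), cursors c1@4 c2@6 c3@6, authorship .......
After op 3 (delete): buffer="gsdh" (len 4), cursors c1@3 c2@3 c3@3, authorship ....
After op 4 (move_right): buffer="gsdh" (len 4), cursors c1@4 c2@4 c3@4, authorship ....
After op 5 (add_cursor(1)): buffer="gsdh" (len 4), cursors c4@1 c1@4 c2@4 c3@4, authorship ....
After op 6 (insert('a')): buffer="gasdhaaa" (len 8), cursors c4@2 c1@8 c2@8 c3@8, authorship .4...123
After op 7 (move_right): buffer="gasdhaaa" (len 8), cursors c4@3 c1@8 c2@8 c3@8, authorship .4...123
After op 8 (insert('u')): buffer="gasudhaaauuu" (len 12), cursors c4@4 c1@12 c2@12 c3@12, authorship .4.4..123123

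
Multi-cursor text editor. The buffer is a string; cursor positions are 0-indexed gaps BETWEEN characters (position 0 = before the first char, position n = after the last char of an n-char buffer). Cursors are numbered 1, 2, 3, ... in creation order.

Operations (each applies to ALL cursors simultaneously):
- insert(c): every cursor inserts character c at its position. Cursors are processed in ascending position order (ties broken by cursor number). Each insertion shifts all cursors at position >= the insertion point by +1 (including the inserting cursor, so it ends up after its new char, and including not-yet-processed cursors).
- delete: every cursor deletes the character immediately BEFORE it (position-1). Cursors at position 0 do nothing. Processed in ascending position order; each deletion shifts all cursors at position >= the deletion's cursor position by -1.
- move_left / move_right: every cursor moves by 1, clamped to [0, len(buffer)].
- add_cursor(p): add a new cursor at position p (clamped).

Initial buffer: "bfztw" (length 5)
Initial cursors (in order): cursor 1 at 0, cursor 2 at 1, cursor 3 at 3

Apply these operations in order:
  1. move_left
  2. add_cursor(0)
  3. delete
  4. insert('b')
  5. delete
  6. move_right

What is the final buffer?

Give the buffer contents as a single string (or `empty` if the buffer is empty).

After op 1 (move_left): buffer="bfztw" (len 5), cursors c1@0 c2@0 c3@2, authorship .....
After op 2 (add_cursor(0)): buffer="bfztw" (len 5), cursors c1@0 c2@0 c4@0 c3@2, authorship .....
After op 3 (delete): buffer="bztw" (len 4), cursors c1@0 c2@0 c4@0 c3@1, authorship ....
After op 4 (insert('b')): buffer="bbbbbztw" (len 8), cursors c1@3 c2@3 c4@3 c3@5, authorship 124.3...
After op 5 (delete): buffer="bztw" (len 4), cursors c1@0 c2@0 c4@0 c3@1, authorship ....
After op 6 (move_right): buffer="bztw" (len 4), cursors c1@1 c2@1 c4@1 c3@2, authorship ....

Answer: bztw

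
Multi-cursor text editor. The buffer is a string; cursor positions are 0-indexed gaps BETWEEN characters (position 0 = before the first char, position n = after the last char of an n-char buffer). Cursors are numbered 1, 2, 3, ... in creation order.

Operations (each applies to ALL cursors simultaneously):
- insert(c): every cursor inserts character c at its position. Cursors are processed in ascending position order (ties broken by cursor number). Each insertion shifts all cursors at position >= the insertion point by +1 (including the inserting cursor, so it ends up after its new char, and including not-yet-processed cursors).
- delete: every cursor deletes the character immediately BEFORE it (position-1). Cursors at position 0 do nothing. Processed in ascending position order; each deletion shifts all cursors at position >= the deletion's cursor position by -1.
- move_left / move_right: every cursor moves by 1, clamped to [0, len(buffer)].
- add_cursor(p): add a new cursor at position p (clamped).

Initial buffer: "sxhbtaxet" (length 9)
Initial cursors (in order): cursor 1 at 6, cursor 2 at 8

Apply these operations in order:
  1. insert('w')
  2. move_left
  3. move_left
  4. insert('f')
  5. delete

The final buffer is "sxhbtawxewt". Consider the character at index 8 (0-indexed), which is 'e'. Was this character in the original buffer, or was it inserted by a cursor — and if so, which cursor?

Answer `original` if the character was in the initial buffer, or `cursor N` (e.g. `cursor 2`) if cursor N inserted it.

Answer: original

Derivation:
After op 1 (insert('w')): buffer="sxhbtawxewt" (len 11), cursors c1@7 c2@10, authorship ......1..2.
After op 2 (move_left): buffer="sxhbtawxewt" (len 11), cursors c1@6 c2@9, authorship ......1..2.
After op 3 (move_left): buffer="sxhbtawxewt" (len 11), cursors c1@5 c2@8, authorship ......1..2.
After op 4 (insert('f')): buffer="sxhbtfawxfewt" (len 13), cursors c1@6 c2@10, authorship .....1.1.2.2.
After op 5 (delete): buffer="sxhbtawxewt" (len 11), cursors c1@5 c2@8, authorship ......1..2.
Authorship (.=original, N=cursor N): . . . . . . 1 . . 2 .
Index 8: author = original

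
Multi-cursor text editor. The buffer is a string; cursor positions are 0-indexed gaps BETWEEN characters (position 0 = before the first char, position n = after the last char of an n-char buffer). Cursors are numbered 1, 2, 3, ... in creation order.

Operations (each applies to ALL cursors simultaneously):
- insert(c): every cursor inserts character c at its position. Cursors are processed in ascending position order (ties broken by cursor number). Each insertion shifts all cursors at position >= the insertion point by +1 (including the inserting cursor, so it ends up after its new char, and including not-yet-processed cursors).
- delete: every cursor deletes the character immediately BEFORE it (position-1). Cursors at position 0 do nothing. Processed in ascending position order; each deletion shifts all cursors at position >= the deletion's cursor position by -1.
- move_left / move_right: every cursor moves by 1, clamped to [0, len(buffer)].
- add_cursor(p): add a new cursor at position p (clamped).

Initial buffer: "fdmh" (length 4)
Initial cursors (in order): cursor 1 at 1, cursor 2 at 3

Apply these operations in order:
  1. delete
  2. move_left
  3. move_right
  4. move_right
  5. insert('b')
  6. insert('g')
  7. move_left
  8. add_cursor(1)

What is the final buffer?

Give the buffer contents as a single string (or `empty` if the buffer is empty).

Answer: dhbbgg

Derivation:
After op 1 (delete): buffer="dh" (len 2), cursors c1@0 c2@1, authorship ..
After op 2 (move_left): buffer="dh" (len 2), cursors c1@0 c2@0, authorship ..
After op 3 (move_right): buffer="dh" (len 2), cursors c1@1 c2@1, authorship ..
After op 4 (move_right): buffer="dh" (len 2), cursors c1@2 c2@2, authorship ..
After op 5 (insert('b')): buffer="dhbb" (len 4), cursors c1@4 c2@4, authorship ..12
After op 6 (insert('g')): buffer="dhbbgg" (len 6), cursors c1@6 c2@6, authorship ..1212
After op 7 (move_left): buffer="dhbbgg" (len 6), cursors c1@5 c2@5, authorship ..1212
After op 8 (add_cursor(1)): buffer="dhbbgg" (len 6), cursors c3@1 c1@5 c2@5, authorship ..1212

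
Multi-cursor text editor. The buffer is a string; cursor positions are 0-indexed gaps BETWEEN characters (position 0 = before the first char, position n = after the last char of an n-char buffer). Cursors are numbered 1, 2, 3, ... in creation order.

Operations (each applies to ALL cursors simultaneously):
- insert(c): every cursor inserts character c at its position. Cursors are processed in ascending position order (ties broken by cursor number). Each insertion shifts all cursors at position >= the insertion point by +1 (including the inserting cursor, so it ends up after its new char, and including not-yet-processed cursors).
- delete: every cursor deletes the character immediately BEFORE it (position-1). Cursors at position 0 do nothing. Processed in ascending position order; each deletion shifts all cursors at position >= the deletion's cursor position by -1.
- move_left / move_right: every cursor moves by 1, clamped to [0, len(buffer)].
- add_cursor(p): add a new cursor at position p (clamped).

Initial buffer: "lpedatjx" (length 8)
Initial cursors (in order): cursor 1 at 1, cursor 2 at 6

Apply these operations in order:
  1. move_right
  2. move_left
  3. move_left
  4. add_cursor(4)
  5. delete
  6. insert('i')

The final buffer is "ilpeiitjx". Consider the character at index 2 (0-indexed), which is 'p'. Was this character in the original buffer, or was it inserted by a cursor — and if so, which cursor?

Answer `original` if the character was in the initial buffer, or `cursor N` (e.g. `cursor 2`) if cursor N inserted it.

After op 1 (move_right): buffer="lpedatjx" (len 8), cursors c1@2 c2@7, authorship ........
After op 2 (move_left): buffer="lpedatjx" (len 8), cursors c1@1 c2@6, authorship ........
After op 3 (move_left): buffer="lpedatjx" (len 8), cursors c1@0 c2@5, authorship ........
After op 4 (add_cursor(4)): buffer="lpedatjx" (len 8), cursors c1@0 c3@4 c2@5, authorship ........
After op 5 (delete): buffer="lpetjx" (len 6), cursors c1@0 c2@3 c3@3, authorship ......
After op 6 (insert('i')): buffer="ilpeiitjx" (len 9), cursors c1@1 c2@6 c3@6, authorship 1...23...
Authorship (.=original, N=cursor N): 1 . . . 2 3 . . .
Index 2: author = original

Answer: original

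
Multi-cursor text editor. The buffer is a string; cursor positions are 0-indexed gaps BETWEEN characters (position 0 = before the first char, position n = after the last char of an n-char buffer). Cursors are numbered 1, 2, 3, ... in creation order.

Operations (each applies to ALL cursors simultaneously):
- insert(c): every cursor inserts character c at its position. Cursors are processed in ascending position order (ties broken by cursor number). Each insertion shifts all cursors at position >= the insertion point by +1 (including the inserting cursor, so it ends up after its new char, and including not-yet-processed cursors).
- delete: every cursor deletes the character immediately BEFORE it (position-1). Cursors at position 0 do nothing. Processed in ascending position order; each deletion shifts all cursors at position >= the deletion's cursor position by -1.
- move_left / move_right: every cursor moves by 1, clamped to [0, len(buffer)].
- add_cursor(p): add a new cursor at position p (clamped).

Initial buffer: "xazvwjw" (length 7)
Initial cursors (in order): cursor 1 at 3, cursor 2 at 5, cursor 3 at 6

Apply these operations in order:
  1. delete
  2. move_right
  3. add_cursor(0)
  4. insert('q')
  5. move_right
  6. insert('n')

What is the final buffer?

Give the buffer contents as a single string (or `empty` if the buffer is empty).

Answer: qxnavqwnqqnn

Derivation:
After op 1 (delete): buffer="xavw" (len 4), cursors c1@2 c2@3 c3@3, authorship ....
After op 2 (move_right): buffer="xavw" (len 4), cursors c1@3 c2@4 c3@4, authorship ....
After op 3 (add_cursor(0)): buffer="xavw" (len 4), cursors c4@0 c1@3 c2@4 c3@4, authorship ....
After op 4 (insert('q')): buffer="qxavqwqq" (len 8), cursors c4@1 c1@5 c2@8 c3@8, authorship 4...1.23
After op 5 (move_right): buffer="qxavqwqq" (len 8), cursors c4@2 c1@6 c2@8 c3@8, authorship 4...1.23
After op 6 (insert('n')): buffer="qxnavqwnqqnn" (len 12), cursors c4@3 c1@8 c2@12 c3@12, authorship 4.4..1.12323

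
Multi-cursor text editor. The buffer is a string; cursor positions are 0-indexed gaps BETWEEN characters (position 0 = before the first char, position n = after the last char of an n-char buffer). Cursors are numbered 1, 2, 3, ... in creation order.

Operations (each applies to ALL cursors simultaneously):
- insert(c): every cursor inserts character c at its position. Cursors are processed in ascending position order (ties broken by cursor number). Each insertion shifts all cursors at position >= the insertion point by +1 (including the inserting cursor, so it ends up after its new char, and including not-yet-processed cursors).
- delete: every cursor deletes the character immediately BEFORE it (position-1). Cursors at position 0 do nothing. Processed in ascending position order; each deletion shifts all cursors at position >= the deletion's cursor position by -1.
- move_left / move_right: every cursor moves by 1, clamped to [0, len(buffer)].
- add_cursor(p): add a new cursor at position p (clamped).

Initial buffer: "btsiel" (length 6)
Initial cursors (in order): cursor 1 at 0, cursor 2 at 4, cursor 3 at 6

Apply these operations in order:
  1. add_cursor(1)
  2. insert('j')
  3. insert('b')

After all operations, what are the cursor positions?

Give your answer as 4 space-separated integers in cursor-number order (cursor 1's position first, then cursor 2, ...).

Answer: 2 10 14 5

Derivation:
After op 1 (add_cursor(1)): buffer="btsiel" (len 6), cursors c1@0 c4@1 c2@4 c3@6, authorship ......
After op 2 (insert('j')): buffer="jbjtsijelj" (len 10), cursors c1@1 c4@3 c2@7 c3@10, authorship 1.4...2..3
After op 3 (insert('b')): buffer="jbbjbtsijbeljb" (len 14), cursors c1@2 c4@5 c2@10 c3@14, authorship 11.44...22..33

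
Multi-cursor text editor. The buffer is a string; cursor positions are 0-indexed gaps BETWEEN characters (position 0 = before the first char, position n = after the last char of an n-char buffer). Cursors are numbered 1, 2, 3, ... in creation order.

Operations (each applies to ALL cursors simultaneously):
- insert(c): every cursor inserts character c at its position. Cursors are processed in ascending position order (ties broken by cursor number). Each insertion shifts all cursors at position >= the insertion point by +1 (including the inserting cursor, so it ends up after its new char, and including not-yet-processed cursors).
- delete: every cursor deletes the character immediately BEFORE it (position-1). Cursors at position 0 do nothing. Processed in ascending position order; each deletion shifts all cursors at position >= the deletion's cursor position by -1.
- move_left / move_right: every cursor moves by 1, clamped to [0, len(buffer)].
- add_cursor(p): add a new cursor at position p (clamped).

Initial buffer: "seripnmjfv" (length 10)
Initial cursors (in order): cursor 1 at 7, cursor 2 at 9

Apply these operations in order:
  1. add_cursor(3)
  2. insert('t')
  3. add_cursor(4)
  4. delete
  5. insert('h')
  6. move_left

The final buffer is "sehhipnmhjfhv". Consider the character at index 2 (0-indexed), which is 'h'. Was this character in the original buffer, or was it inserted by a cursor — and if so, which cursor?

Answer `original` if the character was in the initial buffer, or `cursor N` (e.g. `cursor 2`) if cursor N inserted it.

Answer: cursor 3

Derivation:
After op 1 (add_cursor(3)): buffer="seripnmjfv" (len 10), cursors c3@3 c1@7 c2@9, authorship ..........
After op 2 (insert('t')): buffer="sertipnmtjftv" (len 13), cursors c3@4 c1@9 c2@12, authorship ...3....1..2.
After op 3 (add_cursor(4)): buffer="sertipnmtjftv" (len 13), cursors c3@4 c4@4 c1@9 c2@12, authorship ...3....1..2.
After op 4 (delete): buffer="seipnmjfv" (len 9), cursors c3@2 c4@2 c1@6 c2@8, authorship .........
After op 5 (insert('h')): buffer="sehhipnmhjfhv" (len 13), cursors c3@4 c4@4 c1@9 c2@12, authorship ..34....1..2.
After op 6 (move_left): buffer="sehhipnmhjfhv" (len 13), cursors c3@3 c4@3 c1@8 c2@11, authorship ..34....1..2.
Authorship (.=original, N=cursor N): . . 3 4 . . . . 1 . . 2 .
Index 2: author = 3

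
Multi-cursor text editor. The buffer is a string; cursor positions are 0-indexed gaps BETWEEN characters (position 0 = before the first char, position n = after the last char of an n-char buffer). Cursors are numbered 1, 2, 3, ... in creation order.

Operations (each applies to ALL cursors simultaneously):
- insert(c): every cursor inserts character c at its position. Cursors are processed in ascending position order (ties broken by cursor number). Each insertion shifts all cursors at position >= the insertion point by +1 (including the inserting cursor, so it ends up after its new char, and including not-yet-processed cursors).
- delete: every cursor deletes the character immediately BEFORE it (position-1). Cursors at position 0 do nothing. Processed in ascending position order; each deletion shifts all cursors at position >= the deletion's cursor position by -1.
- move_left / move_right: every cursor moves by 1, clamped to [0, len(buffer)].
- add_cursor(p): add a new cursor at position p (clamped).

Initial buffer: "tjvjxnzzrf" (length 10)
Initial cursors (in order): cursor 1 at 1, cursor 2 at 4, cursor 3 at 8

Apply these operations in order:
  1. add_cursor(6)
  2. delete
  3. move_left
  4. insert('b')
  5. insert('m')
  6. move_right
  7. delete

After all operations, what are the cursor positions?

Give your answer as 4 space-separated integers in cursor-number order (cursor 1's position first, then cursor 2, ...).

Answer: 2 4 8 6

Derivation:
After op 1 (add_cursor(6)): buffer="tjvjxnzzrf" (len 10), cursors c1@1 c2@4 c4@6 c3@8, authorship ..........
After op 2 (delete): buffer="jvxzrf" (len 6), cursors c1@0 c2@2 c4@3 c3@4, authorship ......
After op 3 (move_left): buffer="jvxzrf" (len 6), cursors c1@0 c2@1 c4@2 c3@3, authorship ......
After op 4 (insert('b')): buffer="bjbvbxbzrf" (len 10), cursors c1@1 c2@3 c4@5 c3@7, authorship 1.2.4.3...
After op 5 (insert('m')): buffer="bmjbmvbmxbmzrf" (len 14), cursors c1@2 c2@5 c4@8 c3@11, authorship 11.22.44.33...
After op 6 (move_right): buffer="bmjbmvbmxbmzrf" (len 14), cursors c1@3 c2@6 c4@9 c3@12, authorship 11.22.44.33...
After op 7 (delete): buffer="bmbmbmbmrf" (len 10), cursors c1@2 c2@4 c4@6 c3@8, authorship 11224433..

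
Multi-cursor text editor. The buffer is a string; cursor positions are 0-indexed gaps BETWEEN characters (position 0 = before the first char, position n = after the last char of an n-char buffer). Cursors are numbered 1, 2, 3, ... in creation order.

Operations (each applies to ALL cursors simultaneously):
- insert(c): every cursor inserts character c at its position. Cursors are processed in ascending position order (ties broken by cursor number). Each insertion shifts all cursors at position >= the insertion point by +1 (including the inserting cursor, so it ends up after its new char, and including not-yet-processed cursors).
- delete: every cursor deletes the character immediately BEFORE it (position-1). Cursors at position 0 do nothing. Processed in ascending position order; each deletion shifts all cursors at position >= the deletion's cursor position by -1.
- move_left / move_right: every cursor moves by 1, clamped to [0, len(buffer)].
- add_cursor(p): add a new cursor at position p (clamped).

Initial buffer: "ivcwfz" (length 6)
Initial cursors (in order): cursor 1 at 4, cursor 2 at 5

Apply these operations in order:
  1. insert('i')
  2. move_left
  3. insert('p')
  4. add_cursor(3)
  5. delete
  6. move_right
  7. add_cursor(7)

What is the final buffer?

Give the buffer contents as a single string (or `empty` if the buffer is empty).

After op 1 (insert('i')): buffer="ivcwifiz" (len 8), cursors c1@5 c2@7, authorship ....1.2.
After op 2 (move_left): buffer="ivcwifiz" (len 8), cursors c1@4 c2@6, authorship ....1.2.
After op 3 (insert('p')): buffer="ivcwpifpiz" (len 10), cursors c1@5 c2@8, authorship ....11.22.
After op 4 (add_cursor(3)): buffer="ivcwpifpiz" (len 10), cursors c3@3 c1@5 c2@8, authorship ....11.22.
After op 5 (delete): buffer="ivwifiz" (len 7), cursors c3@2 c1@3 c2@5, authorship ...1.2.
After op 6 (move_right): buffer="ivwifiz" (len 7), cursors c3@3 c1@4 c2@6, authorship ...1.2.
After op 7 (add_cursor(7)): buffer="ivwifiz" (len 7), cursors c3@3 c1@4 c2@6 c4@7, authorship ...1.2.

Answer: ivwifiz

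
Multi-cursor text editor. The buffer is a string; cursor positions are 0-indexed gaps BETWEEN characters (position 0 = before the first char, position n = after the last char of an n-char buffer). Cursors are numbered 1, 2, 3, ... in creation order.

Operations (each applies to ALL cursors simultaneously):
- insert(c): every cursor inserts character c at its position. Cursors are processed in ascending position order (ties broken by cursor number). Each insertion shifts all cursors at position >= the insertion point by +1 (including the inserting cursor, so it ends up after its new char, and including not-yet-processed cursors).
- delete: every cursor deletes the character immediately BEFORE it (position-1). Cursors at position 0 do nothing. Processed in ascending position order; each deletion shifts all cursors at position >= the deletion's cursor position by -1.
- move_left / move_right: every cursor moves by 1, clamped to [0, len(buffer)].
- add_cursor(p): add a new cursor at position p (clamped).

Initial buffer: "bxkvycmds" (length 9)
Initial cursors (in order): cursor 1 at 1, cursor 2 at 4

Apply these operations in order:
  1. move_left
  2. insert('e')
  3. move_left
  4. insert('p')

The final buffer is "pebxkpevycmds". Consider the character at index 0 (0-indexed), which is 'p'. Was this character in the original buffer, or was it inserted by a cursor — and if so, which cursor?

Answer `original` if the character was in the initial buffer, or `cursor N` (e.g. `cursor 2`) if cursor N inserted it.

After op 1 (move_left): buffer="bxkvycmds" (len 9), cursors c1@0 c2@3, authorship .........
After op 2 (insert('e')): buffer="ebxkevycmds" (len 11), cursors c1@1 c2@5, authorship 1...2......
After op 3 (move_left): buffer="ebxkevycmds" (len 11), cursors c1@0 c2@4, authorship 1...2......
After op 4 (insert('p')): buffer="pebxkpevycmds" (len 13), cursors c1@1 c2@6, authorship 11...22......
Authorship (.=original, N=cursor N): 1 1 . . . 2 2 . . . . . .
Index 0: author = 1

Answer: cursor 1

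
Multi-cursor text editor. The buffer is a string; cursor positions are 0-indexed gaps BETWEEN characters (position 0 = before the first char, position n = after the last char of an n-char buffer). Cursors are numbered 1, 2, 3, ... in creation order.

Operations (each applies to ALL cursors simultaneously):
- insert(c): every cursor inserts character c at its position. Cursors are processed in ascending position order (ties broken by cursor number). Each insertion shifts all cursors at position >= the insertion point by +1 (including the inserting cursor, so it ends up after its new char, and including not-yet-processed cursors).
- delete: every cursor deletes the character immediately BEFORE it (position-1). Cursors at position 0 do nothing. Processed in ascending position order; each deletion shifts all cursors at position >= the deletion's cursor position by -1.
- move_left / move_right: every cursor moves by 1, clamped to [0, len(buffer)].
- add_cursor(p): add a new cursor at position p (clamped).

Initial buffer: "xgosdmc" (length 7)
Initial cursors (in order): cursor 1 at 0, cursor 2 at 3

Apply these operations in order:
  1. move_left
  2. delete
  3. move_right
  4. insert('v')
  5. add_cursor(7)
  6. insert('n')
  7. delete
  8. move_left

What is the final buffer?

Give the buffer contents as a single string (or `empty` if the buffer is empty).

Answer: xvovsdmc

Derivation:
After op 1 (move_left): buffer="xgosdmc" (len 7), cursors c1@0 c2@2, authorship .......
After op 2 (delete): buffer="xosdmc" (len 6), cursors c1@0 c2@1, authorship ......
After op 3 (move_right): buffer="xosdmc" (len 6), cursors c1@1 c2@2, authorship ......
After op 4 (insert('v')): buffer="xvovsdmc" (len 8), cursors c1@2 c2@4, authorship .1.2....
After op 5 (add_cursor(7)): buffer="xvovsdmc" (len 8), cursors c1@2 c2@4 c3@7, authorship .1.2....
After op 6 (insert('n')): buffer="xvnovnsdmnc" (len 11), cursors c1@3 c2@6 c3@10, authorship .11.22...3.
After op 7 (delete): buffer="xvovsdmc" (len 8), cursors c1@2 c2@4 c3@7, authorship .1.2....
After op 8 (move_left): buffer="xvovsdmc" (len 8), cursors c1@1 c2@3 c3@6, authorship .1.2....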